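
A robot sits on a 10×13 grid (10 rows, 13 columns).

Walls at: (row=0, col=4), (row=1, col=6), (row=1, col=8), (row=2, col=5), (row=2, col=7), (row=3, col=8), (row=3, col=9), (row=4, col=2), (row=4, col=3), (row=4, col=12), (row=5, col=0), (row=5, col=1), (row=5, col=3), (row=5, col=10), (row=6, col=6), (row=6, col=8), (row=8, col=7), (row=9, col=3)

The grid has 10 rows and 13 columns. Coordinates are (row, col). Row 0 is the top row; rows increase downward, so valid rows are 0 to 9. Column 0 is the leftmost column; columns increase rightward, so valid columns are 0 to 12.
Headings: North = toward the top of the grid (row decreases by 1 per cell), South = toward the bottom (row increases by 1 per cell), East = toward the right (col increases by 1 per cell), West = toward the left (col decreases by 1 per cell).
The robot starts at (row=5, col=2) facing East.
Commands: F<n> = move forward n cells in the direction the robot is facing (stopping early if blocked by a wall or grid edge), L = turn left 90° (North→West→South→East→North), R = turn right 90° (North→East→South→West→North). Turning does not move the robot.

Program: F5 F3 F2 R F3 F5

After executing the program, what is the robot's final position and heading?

Start: (row=5, col=2), facing East
  F5: move forward 0/5 (blocked), now at (row=5, col=2)
  F3: move forward 0/3 (blocked), now at (row=5, col=2)
  F2: move forward 0/2 (blocked), now at (row=5, col=2)
  R: turn right, now facing South
  F3: move forward 3, now at (row=8, col=2)
  F5: move forward 1/5 (blocked), now at (row=9, col=2)
Final: (row=9, col=2), facing South

Answer: Final position: (row=9, col=2), facing South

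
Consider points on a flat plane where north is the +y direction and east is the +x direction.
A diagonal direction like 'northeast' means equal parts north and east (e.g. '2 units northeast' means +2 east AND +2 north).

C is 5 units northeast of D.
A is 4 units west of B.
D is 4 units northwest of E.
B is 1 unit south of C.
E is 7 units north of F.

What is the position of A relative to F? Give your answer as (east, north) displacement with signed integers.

Answer: A is at (east=-3, north=15) relative to F.

Derivation:
Place F at the origin (east=0, north=0).
  E is 7 units north of F: delta (east=+0, north=+7); E at (east=0, north=7).
  D is 4 units northwest of E: delta (east=-4, north=+4); D at (east=-4, north=11).
  C is 5 units northeast of D: delta (east=+5, north=+5); C at (east=1, north=16).
  B is 1 unit south of C: delta (east=+0, north=-1); B at (east=1, north=15).
  A is 4 units west of B: delta (east=-4, north=+0); A at (east=-3, north=15).
Therefore A relative to F: (east=-3, north=15).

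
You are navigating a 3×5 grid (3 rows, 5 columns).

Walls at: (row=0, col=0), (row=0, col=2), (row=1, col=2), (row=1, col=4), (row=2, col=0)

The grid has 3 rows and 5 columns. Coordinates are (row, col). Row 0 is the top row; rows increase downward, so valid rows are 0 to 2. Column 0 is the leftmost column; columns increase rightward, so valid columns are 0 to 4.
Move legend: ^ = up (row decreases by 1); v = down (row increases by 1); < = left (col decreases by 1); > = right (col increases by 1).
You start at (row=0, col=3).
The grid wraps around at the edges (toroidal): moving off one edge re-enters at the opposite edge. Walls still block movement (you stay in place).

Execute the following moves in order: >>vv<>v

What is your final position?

Answer: Final position: (row=0, col=4)

Derivation:
Start: (row=0, col=3)
  > (right): (row=0, col=3) -> (row=0, col=4)
  > (right): blocked, stay at (row=0, col=4)
  v (down): blocked, stay at (row=0, col=4)
  v (down): blocked, stay at (row=0, col=4)
  < (left): (row=0, col=4) -> (row=0, col=3)
  > (right): (row=0, col=3) -> (row=0, col=4)
  v (down): blocked, stay at (row=0, col=4)
Final: (row=0, col=4)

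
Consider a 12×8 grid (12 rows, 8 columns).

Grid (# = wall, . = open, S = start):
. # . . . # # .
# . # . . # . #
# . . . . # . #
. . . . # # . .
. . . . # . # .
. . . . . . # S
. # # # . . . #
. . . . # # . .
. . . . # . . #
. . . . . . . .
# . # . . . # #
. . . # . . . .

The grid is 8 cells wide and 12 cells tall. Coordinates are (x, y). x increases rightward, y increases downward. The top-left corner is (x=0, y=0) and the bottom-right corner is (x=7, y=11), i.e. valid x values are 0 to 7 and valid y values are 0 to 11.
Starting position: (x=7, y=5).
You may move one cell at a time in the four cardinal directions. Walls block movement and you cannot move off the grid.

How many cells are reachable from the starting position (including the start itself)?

BFS flood-fill from (x=7, y=5):
  Distance 0: (x=7, y=5)
  Distance 1: (x=7, y=4)
  Distance 2: (x=7, y=3)
  Distance 3: (x=6, y=3)
  Distance 4: (x=6, y=2)
  Distance 5: (x=6, y=1)
Total reachable: 6 (grid has 68 open cells total)

Answer: Reachable cells: 6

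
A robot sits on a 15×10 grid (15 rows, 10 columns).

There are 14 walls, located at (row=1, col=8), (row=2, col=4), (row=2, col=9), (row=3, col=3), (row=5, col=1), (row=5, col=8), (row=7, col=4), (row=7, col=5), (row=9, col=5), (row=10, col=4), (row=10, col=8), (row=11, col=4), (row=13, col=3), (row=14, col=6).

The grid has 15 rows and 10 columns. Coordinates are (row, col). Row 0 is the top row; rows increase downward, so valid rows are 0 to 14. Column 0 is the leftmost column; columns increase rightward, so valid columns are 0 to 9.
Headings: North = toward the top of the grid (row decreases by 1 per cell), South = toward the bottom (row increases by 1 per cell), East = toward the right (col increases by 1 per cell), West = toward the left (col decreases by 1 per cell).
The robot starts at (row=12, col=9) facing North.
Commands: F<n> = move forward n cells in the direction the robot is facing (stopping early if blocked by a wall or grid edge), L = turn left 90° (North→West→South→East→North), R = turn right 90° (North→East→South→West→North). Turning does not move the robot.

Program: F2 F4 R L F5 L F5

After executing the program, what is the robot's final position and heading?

Answer: Final position: (row=3, col=4), facing West

Derivation:
Start: (row=12, col=9), facing North
  F2: move forward 2, now at (row=10, col=9)
  F4: move forward 4, now at (row=6, col=9)
  R: turn right, now facing East
  L: turn left, now facing North
  F5: move forward 3/5 (blocked), now at (row=3, col=9)
  L: turn left, now facing West
  F5: move forward 5, now at (row=3, col=4)
Final: (row=3, col=4), facing West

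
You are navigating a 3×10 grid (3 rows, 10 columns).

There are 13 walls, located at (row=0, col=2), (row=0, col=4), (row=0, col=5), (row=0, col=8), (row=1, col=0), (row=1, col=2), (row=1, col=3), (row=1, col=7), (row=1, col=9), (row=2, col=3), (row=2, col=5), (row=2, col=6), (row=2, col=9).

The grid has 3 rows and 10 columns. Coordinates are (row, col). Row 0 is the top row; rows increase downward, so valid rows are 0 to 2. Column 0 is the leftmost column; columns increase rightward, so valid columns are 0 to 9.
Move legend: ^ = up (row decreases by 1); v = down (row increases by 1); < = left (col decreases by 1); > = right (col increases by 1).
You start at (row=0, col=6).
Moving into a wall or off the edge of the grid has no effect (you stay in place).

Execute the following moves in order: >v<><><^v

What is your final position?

Start: (row=0, col=6)
  > (right): (row=0, col=6) -> (row=0, col=7)
  v (down): blocked, stay at (row=0, col=7)
  < (left): (row=0, col=7) -> (row=0, col=6)
  > (right): (row=0, col=6) -> (row=0, col=7)
  < (left): (row=0, col=7) -> (row=0, col=6)
  > (right): (row=0, col=6) -> (row=0, col=7)
  < (left): (row=0, col=7) -> (row=0, col=6)
  ^ (up): blocked, stay at (row=0, col=6)
  v (down): (row=0, col=6) -> (row=1, col=6)
Final: (row=1, col=6)

Answer: Final position: (row=1, col=6)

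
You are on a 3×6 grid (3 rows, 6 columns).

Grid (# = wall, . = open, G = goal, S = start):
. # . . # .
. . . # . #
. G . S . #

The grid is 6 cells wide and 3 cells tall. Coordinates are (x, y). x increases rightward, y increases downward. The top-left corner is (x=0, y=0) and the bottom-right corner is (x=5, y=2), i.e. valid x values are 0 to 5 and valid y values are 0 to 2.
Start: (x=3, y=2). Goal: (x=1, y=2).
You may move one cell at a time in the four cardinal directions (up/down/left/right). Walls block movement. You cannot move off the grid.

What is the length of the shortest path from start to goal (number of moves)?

Answer: Shortest path length: 2

Derivation:
BFS from (x=3, y=2) until reaching (x=1, y=2):
  Distance 0: (x=3, y=2)
  Distance 1: (x=2, y=2), (x=4, y=2)
  Distance 2: (x=2, y=1), (x=4, y=1), (x=1, y=2)  <- goal reached here
One shortest path (2 moves): (x=3, y=2) -> (x=2, y=2) -> (x=1, y=2)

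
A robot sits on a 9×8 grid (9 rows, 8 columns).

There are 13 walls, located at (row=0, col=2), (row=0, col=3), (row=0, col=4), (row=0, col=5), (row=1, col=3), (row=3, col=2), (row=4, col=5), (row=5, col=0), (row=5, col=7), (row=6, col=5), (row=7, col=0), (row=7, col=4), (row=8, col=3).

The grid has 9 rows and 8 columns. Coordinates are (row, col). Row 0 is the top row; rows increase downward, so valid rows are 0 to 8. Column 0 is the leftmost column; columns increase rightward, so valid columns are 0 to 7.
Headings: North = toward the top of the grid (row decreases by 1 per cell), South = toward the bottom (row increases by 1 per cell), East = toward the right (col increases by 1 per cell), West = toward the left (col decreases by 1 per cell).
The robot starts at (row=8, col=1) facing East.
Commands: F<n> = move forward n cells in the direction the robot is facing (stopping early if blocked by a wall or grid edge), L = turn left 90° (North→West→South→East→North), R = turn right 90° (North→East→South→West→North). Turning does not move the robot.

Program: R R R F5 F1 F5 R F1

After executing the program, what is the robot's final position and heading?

Start: (row=8, col=1), facing East
  R: turn right, now facing South
  R: turn right, now facing West
  R: turn right, now facing North
  F5: move forward 5, now at (row=3, col=1)
  F1: move forward 1, now at (row=2, col=1)
  F5: move forward 2/5 (blocked), now at (row=0, col=1)
  R: turn right, now facing East
  F1: move forward 0/1 (blocked), now at (row=0, col=1)
Final: (row=0, col=1), facing East

Answer: Final position: (row=0, col=1), facing East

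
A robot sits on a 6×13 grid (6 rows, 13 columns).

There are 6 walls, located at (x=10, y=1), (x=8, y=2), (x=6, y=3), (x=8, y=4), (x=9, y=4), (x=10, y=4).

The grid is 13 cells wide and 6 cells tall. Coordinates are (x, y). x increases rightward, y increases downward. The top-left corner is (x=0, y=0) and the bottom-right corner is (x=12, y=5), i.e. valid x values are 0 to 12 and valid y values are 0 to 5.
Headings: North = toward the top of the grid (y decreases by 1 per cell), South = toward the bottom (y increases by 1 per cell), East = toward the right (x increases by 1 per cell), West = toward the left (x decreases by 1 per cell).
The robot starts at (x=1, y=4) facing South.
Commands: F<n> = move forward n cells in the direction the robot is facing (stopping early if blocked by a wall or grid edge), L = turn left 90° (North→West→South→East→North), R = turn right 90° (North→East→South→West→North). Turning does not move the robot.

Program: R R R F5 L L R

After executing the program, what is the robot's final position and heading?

Answer: Final position: (x=6, y=4), facing North

Derivation:
Start: (x=1, y=4), facing South
  R: turn right, now facing West
  R: turn right, now facing North
  R: turn right, now facing East
  F5: move forward 5, now at (x=6, y=4)
  L: turn left, now facing North
  L: turn left, now facing West
  R: turn right, now facing North
Final: (x=6, y=4), facing North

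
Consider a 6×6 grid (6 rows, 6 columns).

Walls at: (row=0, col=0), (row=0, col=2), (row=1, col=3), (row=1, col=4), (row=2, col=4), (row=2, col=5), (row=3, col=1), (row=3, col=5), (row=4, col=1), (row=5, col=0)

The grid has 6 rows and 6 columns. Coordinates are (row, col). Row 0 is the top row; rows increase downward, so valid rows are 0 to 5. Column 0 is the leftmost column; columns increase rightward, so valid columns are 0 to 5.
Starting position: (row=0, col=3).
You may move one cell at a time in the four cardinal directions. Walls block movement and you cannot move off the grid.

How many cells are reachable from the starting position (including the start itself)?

Answer: Reachable cells: 4

Derivation:
BFS flood-fill from (row=0, col=3):
  Distance 0: (row=0, col=3)
  Distance 1: (row=0, col=4)
  Distance 2: (row=0, col=5)
  Distance 3: (row=1, col=5)
Total reachable: 4 (grid has 26 open cells total)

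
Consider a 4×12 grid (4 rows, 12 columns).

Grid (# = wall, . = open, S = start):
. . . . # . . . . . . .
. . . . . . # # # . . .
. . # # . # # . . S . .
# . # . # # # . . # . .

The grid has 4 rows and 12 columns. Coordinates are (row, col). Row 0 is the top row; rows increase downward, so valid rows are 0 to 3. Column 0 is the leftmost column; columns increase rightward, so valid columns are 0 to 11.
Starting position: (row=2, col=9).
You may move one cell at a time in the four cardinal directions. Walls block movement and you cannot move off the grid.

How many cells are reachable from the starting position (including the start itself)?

BFS flood-fill from (row=2, col=9):
  Distance 0: (row=2, col=9)
  Distance 1: (row=1, col=9), (row=2, col=8), (row=2, col=10)
  Distance 2: (row=0, col=9), (row=1, col=10), (row=2, col=7), (row=2, col=11), (row=3, col=8), (row=3, col=10)
  Distance 3: (row=0, col=8), (row=0, col=10), (row=1, col=11), (row=3, col=7), (row=3, col=11)
  Distance 4: (row=0, col=7), (row=0, col=11)
  Distance 5: (row=0, col=6)
  Distance 6: (row=0, col=5)
  Distance 7: (row=1, col=5)
  Distance 8: (row=1, col=4)
  Distance 9: (row=1, col=3), (row=2, col=4)
  Distance 10: (row=0, col=3), (row=1, col=2)
  Distance 11: (row=0, col=2), (row=1, col=1)
  Distance 12: (row=0, col=1), (row=1, col=0), (row=2, col=1)
  Distance 13: (row=0, col=0), (row=2, col=0), (row=3, col=1)
Total reachable: 33 (grid has 34 open cells total)

Answer: Reachable cells: 33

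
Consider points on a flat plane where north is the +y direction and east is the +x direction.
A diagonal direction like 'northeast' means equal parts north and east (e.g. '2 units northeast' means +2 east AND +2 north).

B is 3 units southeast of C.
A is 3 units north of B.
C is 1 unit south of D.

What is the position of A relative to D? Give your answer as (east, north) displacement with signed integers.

Place D at the origin (east=0, north=0).
  C is 1 unit south of D: delta (east=+0, north=-1); C at (east=0, north=-1).
  B is 3 units southeast of C: delta (east=+3, north=-3); B at (east=3, north=-4).
  A is 3 units north of B: delta (east=+0, north=+3); A at (east=3, north=-1).
Therefore A relative to D: (east=3, north=-1).

Answer: A is at (east=3, north=-1) relative to D.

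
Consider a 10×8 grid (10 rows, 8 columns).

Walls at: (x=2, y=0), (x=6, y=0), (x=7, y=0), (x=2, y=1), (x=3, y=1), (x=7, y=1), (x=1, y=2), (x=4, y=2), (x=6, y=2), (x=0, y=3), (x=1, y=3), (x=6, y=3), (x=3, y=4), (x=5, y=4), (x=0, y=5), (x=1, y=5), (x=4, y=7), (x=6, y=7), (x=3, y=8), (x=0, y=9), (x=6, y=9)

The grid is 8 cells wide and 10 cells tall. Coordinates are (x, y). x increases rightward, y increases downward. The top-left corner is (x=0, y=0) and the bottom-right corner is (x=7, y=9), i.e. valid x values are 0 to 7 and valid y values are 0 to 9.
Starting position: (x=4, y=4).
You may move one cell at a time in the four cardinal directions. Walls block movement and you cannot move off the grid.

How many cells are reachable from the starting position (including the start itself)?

Answer: Reachable cells: 54

Derivation:
BFS flood-fill from (x=4, y=4):
  Distance 0: (x=4, y=4)
  Distance 1: (x=4, y=3), (x=4, y=5)
  Distance 2: (x=3, y=3), (x=5, y=3), (x=3, y=5), (x=5, y=5), (x=4, y=6)
  Distance 3: (x=3, y=2), (x=5, y=2), (x=2, y=3), (x=2, y=5), (x=6, y=5), (x=3, y=6), (x=5, y=6)
  Distance 4: (x=5, y=1), (x=2, y=2), (x=2, y=4), (x=6, y=4), (x=7, y=5), (x=2, y=6), (x=6, y=6), (x=3, y=7), (x=5, y=7)
  Distance 5: (x=5, y=0), (x=4, y=1), (x=6, y=1), (x=1, y=4), (x=7, y=4), (x=1, y=6), (x=7, y=6), (x=2, y=7), (x=5, y=8)
  Distance 6: (x=4, y=0), (x=7, y=3), (x=0, y=4), (x=0, y=6), (x=1, y=7), (x=7, y=7), (x=2, y=8), (x=4, y=8), (x=6, y=8), (x=5, y=9)
  Distance 7: (x=3, y=0), (x=7, y=2), (x=0, y=7), (x=1, y=8), (x=7, y=8), (x=2, y=9), (x=4, y=9)
  Distance 8: (x=0, y=8), (x=1, y=9), (x=3, y=9), (x=7, y=9)
Total reachable: 54 (grid has 59 open cells total)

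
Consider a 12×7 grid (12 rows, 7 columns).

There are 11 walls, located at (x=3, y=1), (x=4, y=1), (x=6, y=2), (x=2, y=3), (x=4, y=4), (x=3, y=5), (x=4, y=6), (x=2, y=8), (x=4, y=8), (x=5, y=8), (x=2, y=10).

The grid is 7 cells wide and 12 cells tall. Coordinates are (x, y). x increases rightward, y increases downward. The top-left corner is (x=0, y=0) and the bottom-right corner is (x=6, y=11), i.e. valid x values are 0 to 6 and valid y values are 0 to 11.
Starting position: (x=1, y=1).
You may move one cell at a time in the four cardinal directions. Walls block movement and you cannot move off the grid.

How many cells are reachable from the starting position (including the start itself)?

BFS flood-fill from (x=1, y=1):
  Distance 0: (x=1, y=1)
  Distance 1: (x=1, y=0), (x=0, y=1), (x=2, y=1), (x=1, y=2)
  Distance 2: (x=0, y=0), (x=2, y=0), (x=0, y=2), (x=2, y=2), (x=1, y=3)
  Distance 3: (x=3, y=0), (x=3, y=2), (x=0, y=3), (x=1, y=4)
  Distance 4: (x=4, y=0), (x=4, y=2), (x=3, y=3), (x=0, y=4), (x=2, y=4), (x=1, y=5)
  Distance 5: (x=5, y=0), (x=5, y=2), (x=4, y=3), (x=3, y=4), (x=0, y=5), (x=2, y=5), (x=1, y=6)
  Distance 6: (x=6, y=0), (x=5, y=1), (x=5, y=3), (x=0, y=6), (x=2, y=6), (x=1, y=7)
  Distance 7: (x=6, y=1), (x=6, y=3), (x=5, y=4), (x=3, y=6), (x=0, y=7), (x=2, y=7), (x=1, y=8)
  Distance 8: (x=6, y=4), (x=5, y=5), (x=3, y=7), (x=0, y=8), (x=1, y=9)
  Distance 9: (x=4, y=5), (x=6, y=5), (x=5, y=6), (x=4, y=7), (x=3, y=8), (x=0, y=9), (x=2, y=9), (x=1, y=10)
  Distance 10: (x=6, y=6), (x=5, y=7), (x=3, y=9), (x=0, y=10), (x=1, y=11)
  Distance 11: (x=6, y=7), (x=4, y=9), (x=3, y=10), (x=0, y=11), (x=2, y=11)
  Distance 12: (x=6, y=8), (x=5, y=9), (x=4, y=10), (x=3, y=11)
  Distance 13: (x=6, y=9), (x=5, y=10), (x=4, y=11)
  Distance 14: (x=6, y=10), (x=5, y=11)
  Distance 15: (x=6, y=11)
Total reachable: 73 (grid has 73 open cells total)

Answer: Reachable cells: 73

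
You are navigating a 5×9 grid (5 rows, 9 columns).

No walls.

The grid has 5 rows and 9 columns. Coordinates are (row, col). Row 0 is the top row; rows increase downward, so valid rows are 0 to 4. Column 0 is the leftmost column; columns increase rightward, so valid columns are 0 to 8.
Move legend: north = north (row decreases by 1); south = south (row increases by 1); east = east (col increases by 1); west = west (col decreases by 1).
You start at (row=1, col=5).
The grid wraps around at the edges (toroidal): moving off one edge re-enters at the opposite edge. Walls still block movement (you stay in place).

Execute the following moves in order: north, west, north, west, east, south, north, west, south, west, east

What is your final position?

Start: (row=1, col=5)
  north (north): (row=1, col=5) -> (row=0, col=5)
  west (west): (row=0, col=5) -> (row=0, col=4)
  north (north): (row=0, col=4) -> (row=4, col=4)
  west (west): (row=4, col=4) -> (row=4, col=3)
  east (east): (row=4, col=3) -> (row=4, col=4)
  south (south): (row=4, col=4) -> (row=0, col=4)
  north (north): (row=0, col=4) -> (row=4, col=4)
  west (west): (row=4, col=4) -> (row=4, col=3)
  south (south): (row=4, col=3) -> (row=0, col=3)
  west (west): (row=0, col=3) -> (row=0, col=2)
  east (east): (row=0, col=2) -> (row=0, col=3)
Final: (row=0, col=3)

Answer: Final position: (row=0, col=3)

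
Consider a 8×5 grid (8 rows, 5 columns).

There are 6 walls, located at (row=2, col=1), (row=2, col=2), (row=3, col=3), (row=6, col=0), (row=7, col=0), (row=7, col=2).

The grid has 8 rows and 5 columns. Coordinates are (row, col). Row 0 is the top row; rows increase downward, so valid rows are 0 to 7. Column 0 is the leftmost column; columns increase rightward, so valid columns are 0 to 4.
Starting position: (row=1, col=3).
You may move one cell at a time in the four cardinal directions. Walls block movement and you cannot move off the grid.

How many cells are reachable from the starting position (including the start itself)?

Answer: Reachable cells: 34

Derivation:
BFS flood-fill from (row=1, col=3):
  Distance 0: (row=1, col=3)
  Distance 1: (row=0, col=3), (row=1, col=2), (row=1, col=4), (row=2, col=3)
  Distance 2: (row=0, col=2), (row=0, col=4), (row=1, col=1), (row=2, col=4)
  Distance 3: (row=0, col=1), (row=1, col=0), (row=3, col=4)
  Distance 4: (row=0, col=0), (row=2, col=0), (row=4, col=4)
  Distance 5: (row=3, col=0), (row=4, col=3), (row=5, col=4)
  Distance 6: (row=3, col=1), (row=4, col=0), (row=4, col=2), (row=5, col=3), (row=6, col=4)
  Distance 7: (row=3, col=2), (row=4, col=1), (row=5, col=0), (row=5, col=2), (row=6, col=3), (row=7, col=4)
  Distance 8: (row=5, col=1), (row=6, col=2), (row=7, col=3)
  Distance 9: (row=6, col=1)
  Distance 10: (row=7, col=1)
Total reachable: 34 (grid has 34 open cells total)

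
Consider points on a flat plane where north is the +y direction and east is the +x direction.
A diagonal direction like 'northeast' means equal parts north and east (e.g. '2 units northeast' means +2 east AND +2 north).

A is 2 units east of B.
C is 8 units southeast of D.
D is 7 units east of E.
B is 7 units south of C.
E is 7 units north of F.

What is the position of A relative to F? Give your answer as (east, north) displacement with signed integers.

Place F at the origin (east=0, north=0).
  E is 7 units north of F: delta (east=+0, north=+7); E at (east=0, north=7).
  D is 7 units east of E: delta (east=+7, north=+0); D at (east=7, north=7).
  C is 8 units southeast of D: delta (east=+8, north=-8); C at (east=15, north=-1).
  B is 7 units south of C: delta (east=+0, north=-7); B at (east=15, north=-8).
  A is 2 units east of B: delta (east=+2, north=+0); A at (east=17, north=-8).
Therefore A relative to F: (east=17, north=-8).

Answer: A is at (east=17, north=-8) relative to F.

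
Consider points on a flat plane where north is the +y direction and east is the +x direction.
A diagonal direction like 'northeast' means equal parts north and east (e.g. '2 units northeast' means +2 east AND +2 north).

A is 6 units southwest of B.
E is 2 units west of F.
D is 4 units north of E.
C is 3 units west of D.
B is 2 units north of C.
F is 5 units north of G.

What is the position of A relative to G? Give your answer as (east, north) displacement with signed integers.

Place G at the origin (east=0, north=0).
  F is 5 units north of G: delta (east=+0, north=+5); F at (east=0, north=5).
  E is 2 units west of F: delta (east=-2, north=+0); E at (east=-2, north=5).
  D is 4 units north of E: delta (east=+0, north=+4); D at (east=-2, north=9).
  C is 3 units west of D: delta (east=-3, north=+0); C at (east=-5, north=9).
  B is 2 units north of C: delta (east=+0, north=+2); B at (east=-5, north=11).
  A is 6 units southwest of B: delta (east=-6, north=-6); A at (east=-11, north=5).
Therefore A relative to G: (east=-11, north=5).

Answer: A is at (east=-11, north=5) relative to G.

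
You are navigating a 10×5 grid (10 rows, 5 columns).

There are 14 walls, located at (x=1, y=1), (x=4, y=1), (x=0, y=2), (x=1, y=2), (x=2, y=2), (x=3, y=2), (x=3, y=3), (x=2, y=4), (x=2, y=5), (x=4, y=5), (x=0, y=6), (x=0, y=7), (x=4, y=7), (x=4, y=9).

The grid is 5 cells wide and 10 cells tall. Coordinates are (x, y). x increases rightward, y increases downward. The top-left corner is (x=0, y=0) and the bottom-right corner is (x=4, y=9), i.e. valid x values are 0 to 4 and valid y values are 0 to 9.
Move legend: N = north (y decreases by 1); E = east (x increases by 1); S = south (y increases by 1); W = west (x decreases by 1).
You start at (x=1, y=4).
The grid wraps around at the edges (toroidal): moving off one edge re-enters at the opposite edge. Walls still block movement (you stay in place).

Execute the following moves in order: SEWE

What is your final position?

Start: (x=1, y=4)
  S (south): (x=1, y=4) -> (x=1, y=5)
  E (east): blocked, stay at (x=1, y=5)
  W (west): (x=1, y=5) -> (x=0, y=5)
  E (east): (x=0, y=5) -> (x=1, y=5)
Final: (x=1, y=5)

Answer: Final position: (x=1, y=5)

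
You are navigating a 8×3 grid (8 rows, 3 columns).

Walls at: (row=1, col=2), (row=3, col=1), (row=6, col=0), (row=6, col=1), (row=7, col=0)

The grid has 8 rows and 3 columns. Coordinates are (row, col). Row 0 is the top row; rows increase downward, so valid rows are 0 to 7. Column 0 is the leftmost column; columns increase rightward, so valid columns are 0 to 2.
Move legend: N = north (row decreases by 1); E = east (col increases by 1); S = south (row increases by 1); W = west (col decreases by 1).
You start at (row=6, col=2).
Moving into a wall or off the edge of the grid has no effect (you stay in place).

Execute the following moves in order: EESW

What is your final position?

Answer: Final position: (row=7, col=1)

Derivation:
Start: (row=6, col=2)
  E (east): blocked, stay at (row=6, col=2)
  E (east): blocked, stay at (row=6, col=2)
  S (south): (row=6, col=2) -> (row=7, col=2)
  W (west): (row=7, col=2) -> (row=7, col=1)
Final: (row=7, col=1)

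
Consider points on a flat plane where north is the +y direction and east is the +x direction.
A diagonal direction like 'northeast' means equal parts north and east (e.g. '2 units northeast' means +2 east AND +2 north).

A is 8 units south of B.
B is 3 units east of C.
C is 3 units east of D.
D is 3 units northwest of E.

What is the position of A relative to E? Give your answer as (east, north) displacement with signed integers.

Place E at the origin (east=0, north=0).
  D is 3 units northwest of E: delta (east=-3, north=+3); D at (east=-3, north=3).
  C is 3 units east of D: delta (east=+3, north=+0); C at (east=0, north=3).
  B is 3 units east of C: delta (east=+3, north=+0); B at (east=3, north=3).
  A is 8 units south of B: delta (east=+0, north=-8); A at (east=3, north=-5).
Therefore A relative to E: (east=3, north=-5).

Answer: A is at (east=3, north=-5) relative to E.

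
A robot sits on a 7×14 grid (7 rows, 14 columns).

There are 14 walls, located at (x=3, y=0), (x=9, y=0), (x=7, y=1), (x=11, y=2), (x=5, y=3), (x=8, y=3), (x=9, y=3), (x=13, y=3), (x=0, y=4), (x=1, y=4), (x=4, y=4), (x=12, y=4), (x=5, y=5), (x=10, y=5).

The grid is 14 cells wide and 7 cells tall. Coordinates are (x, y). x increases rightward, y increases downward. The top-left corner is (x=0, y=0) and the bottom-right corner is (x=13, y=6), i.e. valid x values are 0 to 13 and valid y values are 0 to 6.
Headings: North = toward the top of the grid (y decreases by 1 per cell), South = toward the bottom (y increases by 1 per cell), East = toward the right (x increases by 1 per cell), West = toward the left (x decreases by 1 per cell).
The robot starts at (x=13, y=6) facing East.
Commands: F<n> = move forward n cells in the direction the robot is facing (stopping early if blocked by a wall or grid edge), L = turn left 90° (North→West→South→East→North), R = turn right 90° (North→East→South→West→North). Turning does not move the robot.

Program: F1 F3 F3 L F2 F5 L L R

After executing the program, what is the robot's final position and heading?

Answer: Final position: (x=13, y=4), facing West

Derivation:
Start: (x=13, y=6), facing East
  F1: move forward 0/1 (blocked), now at (x=13, y=6)
  F3: move forward 0/3 (blocked), now at (x=13, y=6)
  F3: move forward 0/3 (blocked), now at (x=13, y=6)
  L: turn left, now facing North
  F2: move forward 2, now at (x=13, y=4)
  F5: move forward 0/5 (blocked), now at (x=13, y=4)
  L: turn left, now facing West
  L: turn left, now facing South
  R: turn right, now facing West
Final: (x=13, y=4), facing West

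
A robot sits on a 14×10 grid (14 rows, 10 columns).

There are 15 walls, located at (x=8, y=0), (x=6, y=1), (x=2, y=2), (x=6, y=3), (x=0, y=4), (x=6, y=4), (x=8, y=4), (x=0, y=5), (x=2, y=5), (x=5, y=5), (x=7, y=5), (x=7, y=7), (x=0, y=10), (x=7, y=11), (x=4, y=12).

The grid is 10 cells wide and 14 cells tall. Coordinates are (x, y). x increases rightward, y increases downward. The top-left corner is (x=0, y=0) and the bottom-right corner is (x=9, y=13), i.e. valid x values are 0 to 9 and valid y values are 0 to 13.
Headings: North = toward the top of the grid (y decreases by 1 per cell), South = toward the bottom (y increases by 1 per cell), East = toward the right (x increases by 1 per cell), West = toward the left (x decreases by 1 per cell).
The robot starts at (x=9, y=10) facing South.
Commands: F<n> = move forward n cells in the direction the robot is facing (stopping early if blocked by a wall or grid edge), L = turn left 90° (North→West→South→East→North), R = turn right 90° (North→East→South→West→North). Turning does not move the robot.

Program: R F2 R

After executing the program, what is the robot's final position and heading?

Answer: Final position: (x=7, y=10), facing North

Derivation:
Start: (x=9, y=10), facing South
  R: turn right, now facing West
  F2: move forward 2, now at (x=7, y=10)
  R: turn right, now facing North
Final: (x=7, y=10), facing North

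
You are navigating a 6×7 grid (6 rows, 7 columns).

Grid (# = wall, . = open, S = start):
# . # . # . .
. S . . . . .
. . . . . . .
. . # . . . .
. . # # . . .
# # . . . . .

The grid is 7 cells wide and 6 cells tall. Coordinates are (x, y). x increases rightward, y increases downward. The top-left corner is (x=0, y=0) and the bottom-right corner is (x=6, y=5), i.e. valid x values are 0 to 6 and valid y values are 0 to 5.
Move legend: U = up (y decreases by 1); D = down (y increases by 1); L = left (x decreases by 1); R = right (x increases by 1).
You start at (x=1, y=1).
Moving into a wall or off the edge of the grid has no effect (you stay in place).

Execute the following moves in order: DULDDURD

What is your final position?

Start: (x=1, y=1)
  D (down): (x=1, y=1) -> (x=1, y=2)
  U (up): (x=1, y=2) -> (x=1, y=1)
  L (left): (x=1, y=1) -> (x=0, y=1)
  D (down): (x=0, y=1) -> (x=0, y=2)
  D (down): (x=0, y=2) -> (x=0, y=3)
  U (up): (x=0, y=3) -> (x=0, y=2)
  R (right): (x=0, y=2) -> (x=1, y=2)
  D (down): (x=1, y=2) -> (x=1, y=3)
Final: (x=1, y=3)

Answer: Final position: (x=1, y=3)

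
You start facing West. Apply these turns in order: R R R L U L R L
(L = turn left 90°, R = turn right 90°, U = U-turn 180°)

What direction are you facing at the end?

Answer: Final heading: South

Derivation:
Start: West
  R (right (90° clockwise)) -> North
  R (right (90° clockwise)) -> East
  R (right (90° clockwise)) -> South
  L (left (90° counter-clockwise)) -> East
  U (U-turn (180°)) -> West
  L (left (90° counter-clockwise)) -> South
  R (right (90° clockwise)) -> West
  L (left (90° counter-clockwise)) -> South
Final: South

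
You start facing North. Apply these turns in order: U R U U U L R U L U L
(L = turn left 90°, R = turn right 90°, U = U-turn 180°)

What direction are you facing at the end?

Start: North
  U (U-turn (180°)) -> South
  R (right (90° clockwise)) -> West
  U (U-turn (180°)) -> East
  U (U-turn (180°)) -> West
  U (U-turn (180°)) -> East
  L (left (90° counter-clockwise)) -> North
  R (right (90° clockwise)) -> East
  U (U-turn (180°)) -> West
  L (left (90° counter-clockwise)) -> South
  U (U-turn (180°)) -> North
  L (left (90° counter-clockwise)) -> West
Final: West

Answer: Final heading: West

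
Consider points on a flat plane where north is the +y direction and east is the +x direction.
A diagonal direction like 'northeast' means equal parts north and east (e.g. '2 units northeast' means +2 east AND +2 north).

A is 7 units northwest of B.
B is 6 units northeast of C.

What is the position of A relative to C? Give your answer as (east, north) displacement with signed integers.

Answer: A is at (east=-1, north=13) relative to C.

Derivation:
Place C at the origin (east=0, north=0).
  B is 6 units northeast of C: delta (east=+6, north=+6); B at (east=6, north=6).
  A is 7 units northwest of B: delta (east=-7, north=+7); A at (east=-1, north=13).
Therefore A relative to C: (east=-1, north=13).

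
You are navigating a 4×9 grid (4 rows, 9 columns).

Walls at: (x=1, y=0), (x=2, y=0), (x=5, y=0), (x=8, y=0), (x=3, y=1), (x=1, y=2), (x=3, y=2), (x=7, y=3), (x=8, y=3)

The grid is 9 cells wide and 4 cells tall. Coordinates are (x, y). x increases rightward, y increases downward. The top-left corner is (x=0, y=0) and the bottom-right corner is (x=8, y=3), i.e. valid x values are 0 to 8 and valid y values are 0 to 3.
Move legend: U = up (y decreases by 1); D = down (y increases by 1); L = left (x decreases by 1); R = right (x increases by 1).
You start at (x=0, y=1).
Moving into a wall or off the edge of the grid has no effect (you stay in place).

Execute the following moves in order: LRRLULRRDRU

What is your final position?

Start: (x=0, y=1)
  L (left): blocked, stay at (x=0, y=1)
  R (right): (x=0, y=1) -> (x=1, y=1)
  R (right): (x=1, y=1) -> (x=2, y=1)
  L (left): (x=2, y=1) -> (x=1, y=1)
  U (up): blocked, stay at (x=1, y=1)
  L (left): (x=1, y=1) -> (x=0, y=1)
  R (right): (x=0, y=1) -> (x=1, y=1)
  R (right): (x=1, y=1) -> (x=2, y=1)
  D (down): (x=2, y=1) -> (x=2, y=2)
  R (right): blocked, stay at (x=2, y=2)
  U (up): (x=2, y=2) -> (x=2, y=1)
Final: (x=2, y=1)

Answer: Final position: (x=2, y=1)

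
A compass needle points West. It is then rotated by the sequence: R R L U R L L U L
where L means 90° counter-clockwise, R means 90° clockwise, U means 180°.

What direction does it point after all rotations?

Answer: Final heading: South

Derivation:
Start: West
  R (right (90° clockwise)) -> North
  R (right (90° clockwise)) -> East
  L (left (90° counter-clockwise)) -> North
  U (U-turn (180°)) -> South
  R (right (90° clockwise)) -> West
  L (left (90° counter-clockwise)) -> South
  L (left (90° counter-clockwise)) -> East
  U (U-turn (180°)) -> West
  L (left (90° counter-clockwise)) -> South
Final: South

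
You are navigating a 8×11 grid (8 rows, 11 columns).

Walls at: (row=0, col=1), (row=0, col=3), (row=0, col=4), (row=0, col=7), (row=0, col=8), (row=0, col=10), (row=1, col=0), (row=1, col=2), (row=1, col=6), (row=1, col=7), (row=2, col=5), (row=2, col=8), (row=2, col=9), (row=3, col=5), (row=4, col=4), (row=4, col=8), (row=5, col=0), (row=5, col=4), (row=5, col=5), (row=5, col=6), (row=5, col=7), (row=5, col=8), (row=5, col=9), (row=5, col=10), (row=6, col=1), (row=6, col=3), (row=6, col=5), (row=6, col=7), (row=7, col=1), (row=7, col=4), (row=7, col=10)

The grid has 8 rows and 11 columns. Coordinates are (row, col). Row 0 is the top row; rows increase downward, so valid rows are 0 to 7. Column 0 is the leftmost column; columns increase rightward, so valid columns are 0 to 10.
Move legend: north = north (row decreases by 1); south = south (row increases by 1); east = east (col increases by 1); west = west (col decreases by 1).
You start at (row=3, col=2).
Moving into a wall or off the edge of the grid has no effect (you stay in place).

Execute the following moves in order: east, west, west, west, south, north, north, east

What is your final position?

Answer: Final position: (row=2, col=1)

Derivation:
Start: (row=3, col=2)
  east (east): (row=3, col=2) -> (row=3, col=3)
  west (west): (row=3, col=3) -> (row=3, col=2)
  west (west): (row=3, col=2) -> (row=3, col=1)
  west (west): (row=3, col=1) -> (row=3, col=0)
  south (south): (row=3, col=0) -> (row=4, col=0)
  north (north): (row=4, col=0) -> (row=3, col=0)
  north (north): (row=3, col=0) -> (row=2, col=0)
  east (east): (row=2, col=0) -> (row=2, col=1)
Final: (row=2, col=1)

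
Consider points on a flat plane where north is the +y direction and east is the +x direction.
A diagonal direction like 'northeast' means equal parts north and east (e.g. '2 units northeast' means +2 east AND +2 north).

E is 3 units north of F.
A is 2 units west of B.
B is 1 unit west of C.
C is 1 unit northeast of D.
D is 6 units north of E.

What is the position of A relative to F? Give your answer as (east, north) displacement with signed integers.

Answer: A is at (east=-2, north=10) relative to F.

Derivation:
Place F at the origin (east=0, north=0).
  E is 3 units north of F: delta (east=+0, north=+3); E at (east=0, north=3).
  D is 6 units north of E: delta (east=+0, north=+6); D at (east=0, north=9).
  C is 1 unit northeast of D: delta (east=+1, north=+1); C at (east=1, north=10).
  B is 1 unit west of C: delta (east=-1, north=+0); B at (east=0, north=10).
  A is 2 units west of B: delta (east=-2, north=+0); A at (east=-2, north=10).
Therefore A relative to F: (east=-2, north=10).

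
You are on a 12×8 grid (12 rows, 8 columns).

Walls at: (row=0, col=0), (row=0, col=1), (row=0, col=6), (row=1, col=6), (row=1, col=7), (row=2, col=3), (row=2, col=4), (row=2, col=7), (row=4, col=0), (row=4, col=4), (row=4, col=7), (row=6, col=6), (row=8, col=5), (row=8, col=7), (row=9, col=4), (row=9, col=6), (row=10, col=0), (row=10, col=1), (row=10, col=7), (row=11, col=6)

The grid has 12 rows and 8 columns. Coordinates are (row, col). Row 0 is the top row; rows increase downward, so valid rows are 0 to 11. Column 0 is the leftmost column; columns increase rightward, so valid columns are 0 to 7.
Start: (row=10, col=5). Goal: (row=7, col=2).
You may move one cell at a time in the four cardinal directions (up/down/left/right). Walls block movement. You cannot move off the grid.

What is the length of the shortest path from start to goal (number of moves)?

BFS from (row=10, col=5) until reaching (row=7, col=2):
  Distance 0: (row=10, col=5)
  Distance 1: (row=9, col=5), (row=10, col=4), (row=10, col=6), (row=11, col=5)
  Distance 2: (row=10, col=3), (row=11, col=4)
  Distance 3: (row=9, col=3), (row=10, col=2), (row=11, col=3)
  Distance 4: (row=8, col=3), (row=9, col=2), (row=11, col=2)
  Distance 5: (row=7, col=3), (row=8, col=2), (row=8, col=4), (row=9, col=1), (row=11, col=1)
  Distance 6: (row=6, col=3), (row=7, col=2), (row=7, col=4), (row=8, col=1), (row=9, col=0), (row=11, col=0)  <- goal reached here
One shortest path (6 moves): (row=10, col=5) -> (row=10, col=4) -> (row=10, col=3) -> (row=10, col=2) -> (row=9, col=2) -> (row=8, col=2) -> (row=7, col=2)

Answer: Shortest path length: 6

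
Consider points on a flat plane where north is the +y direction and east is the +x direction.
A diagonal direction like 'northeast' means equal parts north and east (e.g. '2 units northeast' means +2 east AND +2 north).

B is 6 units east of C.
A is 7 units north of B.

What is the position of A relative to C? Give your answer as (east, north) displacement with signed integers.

Answer: A is at (east=6, north=7) relative to C.

Derivation:
Place C at the origin (east=0, north=0).
  B is 6 units east of C: delta (east=+6, north=+0); B at (east=6, north=0).
  A is 7 units north of B: delta (east=+0, north=+7); A at (east=6, north=7).
Therefore A relative to C: (east=6, north=7).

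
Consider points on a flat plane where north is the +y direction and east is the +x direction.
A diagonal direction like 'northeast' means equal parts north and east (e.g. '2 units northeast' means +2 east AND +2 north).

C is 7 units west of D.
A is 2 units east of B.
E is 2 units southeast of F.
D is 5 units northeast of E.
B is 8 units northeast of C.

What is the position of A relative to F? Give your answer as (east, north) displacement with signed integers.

Place F at the origin (east=0, north=0).
  E is 2 units southeast of F: delta (east=+2, north=-2); E at (east=2, north=-2).
  D is 5 units northeast of E: delta (east=+5, north=+5); D at (east=7, north=3).
  C is 7 units west of D: delta (east=-7, north=+0); C at (east=0, north=3).
  B is 8 units northeast of C: delta (east=+8, north=+8); B at (east=8, north=11).
  A is 2 units east of B: delta (east=+2, north=+0); A at (east=10, north=11).
Therefore A relative to F: (east=10, north=11).

Answer: A is at (east=10, north=11) relative to F.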